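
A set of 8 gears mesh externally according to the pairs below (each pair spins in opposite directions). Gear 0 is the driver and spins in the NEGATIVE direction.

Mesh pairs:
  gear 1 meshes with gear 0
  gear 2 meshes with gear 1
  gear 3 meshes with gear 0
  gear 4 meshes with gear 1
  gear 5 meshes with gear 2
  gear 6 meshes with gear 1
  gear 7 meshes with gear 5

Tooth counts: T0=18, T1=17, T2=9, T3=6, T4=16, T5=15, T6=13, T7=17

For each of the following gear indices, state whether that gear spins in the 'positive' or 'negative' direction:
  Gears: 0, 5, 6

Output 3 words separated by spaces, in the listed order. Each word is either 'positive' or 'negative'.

Gear 0 (driver): negative (depth 0)
  gear 1: meshes with gear 0 -> depth 1 -> positive (opposite of gear 0)
  gear 2: meshes with gear 1 -> depth 2 -> negative (opposite of gear 1)
  gear 3: meshes with gear 0 -> depth 1 -> positive (opposite of gear 0)
  gear 4: meshes with gear 1 -> depth 2 -> negative (opposite of gear 1)
  gear 5: meshes with gear 2 -> depth 3 -> positive (opposite of gear 2)
  gear 6: meshes with gear 1 -> depth 2 -> negative (opposite of gear 1)
  gear 7: meshes with gear 5 -> depth 4 -> negative (opposite of gear 5)
Queried indices 0, 5, 6 -> negative, positive, negative

Answer: negative positive negative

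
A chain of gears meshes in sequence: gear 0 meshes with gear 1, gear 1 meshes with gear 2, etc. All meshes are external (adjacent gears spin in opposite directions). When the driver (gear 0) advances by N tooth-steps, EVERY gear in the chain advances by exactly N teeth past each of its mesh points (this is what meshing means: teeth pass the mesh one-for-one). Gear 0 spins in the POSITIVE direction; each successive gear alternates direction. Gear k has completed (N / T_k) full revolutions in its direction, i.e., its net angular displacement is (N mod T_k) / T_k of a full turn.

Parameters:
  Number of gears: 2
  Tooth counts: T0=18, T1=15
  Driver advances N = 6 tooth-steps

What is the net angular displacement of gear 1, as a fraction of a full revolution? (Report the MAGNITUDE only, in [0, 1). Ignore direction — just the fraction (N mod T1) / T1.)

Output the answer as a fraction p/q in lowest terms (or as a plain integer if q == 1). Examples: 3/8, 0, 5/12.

Answer: 2/5

Derivation:
Chain of 2 gears, tooth counts: [18, 15]
  gear 0: T0=18, direction=positive, advance = 6 mod 18 = 6 teeth = 6/18 turn
  gear 1: T1=15, direction=negative, advance = 6 mod 15 = 6 teeth = 6/15 turn
Gear 1: 6 mod 15 = 6
Fraction = 6 / 15 = 2/5 (gcd(6,15)=3) = 2/5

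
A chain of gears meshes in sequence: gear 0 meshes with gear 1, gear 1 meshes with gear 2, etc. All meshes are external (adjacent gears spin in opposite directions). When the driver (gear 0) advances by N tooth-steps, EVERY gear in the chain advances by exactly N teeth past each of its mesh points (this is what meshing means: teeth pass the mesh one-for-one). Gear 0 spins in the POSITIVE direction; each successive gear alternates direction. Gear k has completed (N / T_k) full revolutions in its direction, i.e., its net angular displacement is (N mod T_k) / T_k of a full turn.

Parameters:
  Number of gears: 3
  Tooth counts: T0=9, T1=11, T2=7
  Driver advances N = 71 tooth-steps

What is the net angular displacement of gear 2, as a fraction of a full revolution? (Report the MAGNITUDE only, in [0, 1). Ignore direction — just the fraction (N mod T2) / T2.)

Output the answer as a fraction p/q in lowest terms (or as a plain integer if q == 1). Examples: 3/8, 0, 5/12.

Answer: 1/7

Derivation:
Chain of 3 gears, tooth counts: [9, 11, 7]
  gear 0: T0=9, direction=positive, advance = 71 mod 9 = 8 teeth = 8/9 turn
  gear 1: T1=11, direction=negative, advance = 71 mod 11 = 5 teeth = 5/11 turn
  gear 2: T2=7, direction=positive, advance = 71 mod 7 = 1 teeth = 1/7 turn
Gear 2: 71 mod 7 = 1
Fraction = 1 / 7 = 1/7 (gcd(1,7)=1) = 1/7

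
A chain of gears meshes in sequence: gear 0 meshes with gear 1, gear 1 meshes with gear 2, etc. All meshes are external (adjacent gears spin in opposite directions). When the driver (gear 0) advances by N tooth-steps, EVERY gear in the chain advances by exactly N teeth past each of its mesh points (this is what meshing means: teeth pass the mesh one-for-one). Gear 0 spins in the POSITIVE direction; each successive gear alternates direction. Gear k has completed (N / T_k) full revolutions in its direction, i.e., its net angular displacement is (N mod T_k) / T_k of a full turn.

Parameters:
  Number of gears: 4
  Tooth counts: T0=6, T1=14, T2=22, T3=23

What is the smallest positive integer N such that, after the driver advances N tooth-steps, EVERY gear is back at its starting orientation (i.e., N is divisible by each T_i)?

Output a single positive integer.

Answer: 10626

Derivation:
Gear k returns to start when N is a multiple of T_k.
All gears at start simultaneously when N is a common multiple of [6, 14, 22, 23]; the smallest such N is lcm(6, 14, 22, 23).
Start: lcm = T0 = 6
Fold in T1=14: gcd(6, 14) = 2; lcm(6, 14) = 6 * 14 / 2 = 84 / 2 = 42
Fold in T2=22: gcd(42, 22) = 2; lcm(42, 22) = 42 * 22 / 2 = 924 / 2 = 462
Fold in T3=23: gcd(462, 23) = 1; lcm(462, 23) = 462 * 23 / 1 = 10626 / 1 = 10626
Full cycle length = 10626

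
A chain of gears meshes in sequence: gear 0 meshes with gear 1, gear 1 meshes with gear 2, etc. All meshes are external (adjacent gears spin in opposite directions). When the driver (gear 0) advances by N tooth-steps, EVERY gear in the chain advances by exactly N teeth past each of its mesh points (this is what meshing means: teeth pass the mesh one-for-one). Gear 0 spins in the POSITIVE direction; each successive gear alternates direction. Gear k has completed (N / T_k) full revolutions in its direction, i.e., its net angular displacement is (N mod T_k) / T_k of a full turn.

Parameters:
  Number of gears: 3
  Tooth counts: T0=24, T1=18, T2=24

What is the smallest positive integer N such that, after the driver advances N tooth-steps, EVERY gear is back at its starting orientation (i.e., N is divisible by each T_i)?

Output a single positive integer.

Answer: 72

Derivation:
Gear k returns to start when N is a multiple of T_k.
All gears at start simultaneously when N is a common multiple of [24, 18, 24]; the smallest such N is lcm(24, 18, 24).
Start: lcm = T0 = 24
Fold in T1=18: gcd(24, 18) = 6; lcm(24, 18) = 24 * 18 / 6 = 432 / 6 = 72
Fold in T2=24: gcd(72, 24) = 24; lcm(72, 24) = 72 * 24 / 24 = 1728 / 24 = 72
Full cycle length = 72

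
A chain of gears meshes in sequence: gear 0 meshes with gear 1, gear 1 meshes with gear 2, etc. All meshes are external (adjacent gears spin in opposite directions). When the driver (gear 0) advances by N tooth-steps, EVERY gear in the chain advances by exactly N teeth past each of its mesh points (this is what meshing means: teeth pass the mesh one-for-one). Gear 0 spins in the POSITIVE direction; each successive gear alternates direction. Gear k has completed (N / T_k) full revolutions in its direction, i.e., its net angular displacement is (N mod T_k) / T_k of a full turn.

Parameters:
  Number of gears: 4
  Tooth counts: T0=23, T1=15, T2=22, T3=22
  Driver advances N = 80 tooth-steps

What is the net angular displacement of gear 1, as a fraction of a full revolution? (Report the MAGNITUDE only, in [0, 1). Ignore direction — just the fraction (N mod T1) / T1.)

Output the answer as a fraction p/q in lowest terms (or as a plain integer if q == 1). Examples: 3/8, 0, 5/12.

Chain of 4 gears, tooth counts: [23, 15, 22, 22]
  gear 0: T0=23, direction=positive, advance = 80 mod 23 = 11 teeth = 11/23 turn
  gear 1: T1=15, direction=negative, advance = 80 mod 15 = 5 teeth = 5/15 turn
  gear 2: T2=22, direction=positive, advance = 80 mod 22 = 14 teeth = 14/22 turn
  gear 3: T3=22, direction=negative, advance = 80 mod 22 = 14 teeth = 14/22 turn
Gear 1: 80 mod 15 = 5
Fraction = 5 / 15 = 1/3 (gcd(5,15)=5) = 1/3

Answer: 1/3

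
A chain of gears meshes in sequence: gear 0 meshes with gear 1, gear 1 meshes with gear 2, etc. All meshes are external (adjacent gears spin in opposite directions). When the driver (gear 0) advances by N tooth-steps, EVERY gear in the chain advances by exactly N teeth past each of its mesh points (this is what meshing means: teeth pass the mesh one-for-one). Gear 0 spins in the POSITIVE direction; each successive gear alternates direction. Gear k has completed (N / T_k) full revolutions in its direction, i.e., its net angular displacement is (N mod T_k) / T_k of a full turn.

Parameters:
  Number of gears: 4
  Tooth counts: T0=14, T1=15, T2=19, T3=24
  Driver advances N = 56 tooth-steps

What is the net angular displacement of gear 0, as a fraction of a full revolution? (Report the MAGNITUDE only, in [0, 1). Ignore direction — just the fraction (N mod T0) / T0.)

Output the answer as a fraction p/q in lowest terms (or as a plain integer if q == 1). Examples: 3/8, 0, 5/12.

Chain of 4 gears, tooth counts: [14, 15, 19, 24]
  gear 0: T0=14, direction=positive, advance = 56 mod 14 = 0 teeth = 0/14 turn
  gear 1: T1=15, direction=negative, advance = 56 mod 15 = 11 teeth = 11/15 turn
  gear 2: T2=19, direction=positive, advance = 56 mod 19 = 18 teeth = 18/19 turn
  gear 3: T3=24, direction=negative, advance = 56 mod 24 = 8 teeth = 8/24 turn
Gear 0: 56 mod 14 = 0
Fraction = 0 / 14 = 0/1 (gcd(0,14)=14) = 0

Answer: 0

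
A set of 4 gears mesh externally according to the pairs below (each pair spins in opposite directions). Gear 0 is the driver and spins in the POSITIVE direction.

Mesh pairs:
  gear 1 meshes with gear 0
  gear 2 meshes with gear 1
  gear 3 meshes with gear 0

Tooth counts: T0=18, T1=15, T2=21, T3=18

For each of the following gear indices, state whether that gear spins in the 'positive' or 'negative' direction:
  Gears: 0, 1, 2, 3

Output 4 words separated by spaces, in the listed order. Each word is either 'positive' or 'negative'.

Gear 0 (driver): positive (depth 0)
  gear 1: meshes with gear 0 -> depth 1 -> negative (opposite of gear 0)
  gear 2: meshes with gear 1 -> depth 2 -> positive (opposite of gear 1)
  gear 3: meshes with gear 0 -> depth 1 -> negative (opposite of gear 0)
Queried indices 0, 1, 2, 3 -> positive, negative, positive, negative

Answer: positive negative positive negative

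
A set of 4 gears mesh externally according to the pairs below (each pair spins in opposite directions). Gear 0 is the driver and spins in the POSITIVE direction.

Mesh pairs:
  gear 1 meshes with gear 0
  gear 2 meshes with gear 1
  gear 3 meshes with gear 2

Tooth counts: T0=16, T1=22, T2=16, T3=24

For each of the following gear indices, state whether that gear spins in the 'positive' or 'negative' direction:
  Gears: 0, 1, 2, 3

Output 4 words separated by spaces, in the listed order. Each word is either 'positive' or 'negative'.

Gear 0 (driver): positive (depth 0)
  gear 1: meshes with gear 0 -> depth 1 -> negative (opposite of gear 0)
  gear 2: meshes with gear 1 -> depth 2 -> positive (opposite of gear 1)
  gear 3: meshes with gear 2 -> depth 3 -> negative (opposite of gear 2)
Queried indices 0, 1, 2, 3 -> positive, negative, positive, negative

Answer: positive negative positive negative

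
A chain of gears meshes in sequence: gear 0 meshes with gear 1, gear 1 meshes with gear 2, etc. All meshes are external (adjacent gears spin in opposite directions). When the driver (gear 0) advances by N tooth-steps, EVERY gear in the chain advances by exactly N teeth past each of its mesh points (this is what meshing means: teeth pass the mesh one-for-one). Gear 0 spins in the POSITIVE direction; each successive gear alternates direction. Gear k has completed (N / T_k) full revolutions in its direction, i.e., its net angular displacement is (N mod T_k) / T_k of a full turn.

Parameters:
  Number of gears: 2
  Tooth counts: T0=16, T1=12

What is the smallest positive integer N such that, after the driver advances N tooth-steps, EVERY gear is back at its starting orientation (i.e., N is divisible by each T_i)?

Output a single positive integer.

Gear k returns to start when N is a multiple of T_k.
All gears at start simultaneously when N is a common multiple of [16, 12]; the smallest such N is lcm(16, 12).
Start: lcm = T0 = 16
Fold in T1=12: gcd(16, 12) = 4; lcm(16, 12) = 16 * 12 / 4 = 192 / 4 = 48
Full cycle length = 48

Answer: 48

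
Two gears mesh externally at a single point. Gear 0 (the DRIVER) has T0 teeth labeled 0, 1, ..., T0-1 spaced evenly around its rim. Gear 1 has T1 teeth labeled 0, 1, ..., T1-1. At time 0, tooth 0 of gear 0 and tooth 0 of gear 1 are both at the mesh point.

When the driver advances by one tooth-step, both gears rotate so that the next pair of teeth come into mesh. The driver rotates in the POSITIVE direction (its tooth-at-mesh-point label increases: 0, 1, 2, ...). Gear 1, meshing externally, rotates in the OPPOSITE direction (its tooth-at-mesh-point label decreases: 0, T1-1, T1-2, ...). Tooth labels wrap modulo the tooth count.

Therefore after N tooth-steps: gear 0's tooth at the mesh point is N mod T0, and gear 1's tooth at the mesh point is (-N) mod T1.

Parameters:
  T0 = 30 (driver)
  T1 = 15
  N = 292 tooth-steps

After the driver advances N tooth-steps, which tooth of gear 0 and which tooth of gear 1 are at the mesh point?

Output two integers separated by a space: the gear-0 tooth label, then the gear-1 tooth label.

Gear 0 (driver, T0=30): tooth at mesh = N mod T0
  292 = 9 * 30 + 22, so 292 mod 30 = 22
  gear 0 tooth = 22
Gear 1 (driven, T1=15): tooth at mesh = (-N) mod T1
  292 = 19 * 15 + 7, so 292 mod 15 = 7
  (-292) mod 15 = (-7) mod 15 = 15 - 7 = 8
Mesh after 292 steps: gear-0 tooth 22 meets gear-1 tooth 8

Answer: 22 8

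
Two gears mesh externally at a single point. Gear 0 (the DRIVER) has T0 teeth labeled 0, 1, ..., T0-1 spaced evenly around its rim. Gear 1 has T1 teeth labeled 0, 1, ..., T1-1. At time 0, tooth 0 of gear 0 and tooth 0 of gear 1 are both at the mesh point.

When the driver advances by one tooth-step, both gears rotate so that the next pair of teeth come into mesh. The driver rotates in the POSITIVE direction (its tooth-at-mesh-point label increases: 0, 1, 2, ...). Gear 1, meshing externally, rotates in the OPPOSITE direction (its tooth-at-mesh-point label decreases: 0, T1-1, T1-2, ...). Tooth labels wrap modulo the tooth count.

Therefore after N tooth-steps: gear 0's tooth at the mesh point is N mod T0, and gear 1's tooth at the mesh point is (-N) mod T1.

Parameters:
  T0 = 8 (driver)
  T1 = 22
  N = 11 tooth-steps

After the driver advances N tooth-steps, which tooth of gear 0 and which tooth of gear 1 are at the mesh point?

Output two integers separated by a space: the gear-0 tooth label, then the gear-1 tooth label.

Gear 0 (driver, T0=8): tooth at mesh = N mod T0
  11 = 1 * 8 + 3, so 11 mod 8 = 3
  gear 0 tooth = 3
Gear 1 (driven, T1=22): tooth at mesh = (-N) mod T1
  11 = 0 * 22 + 11, so 11 mod 22 = 11
  (-11) mod 22 = (-11) mod 22 = 22 - 11 = 11
Mesh after 11 steps: gear-0 tooth 3 meets gear-1 tooth 11

Answer: 3 11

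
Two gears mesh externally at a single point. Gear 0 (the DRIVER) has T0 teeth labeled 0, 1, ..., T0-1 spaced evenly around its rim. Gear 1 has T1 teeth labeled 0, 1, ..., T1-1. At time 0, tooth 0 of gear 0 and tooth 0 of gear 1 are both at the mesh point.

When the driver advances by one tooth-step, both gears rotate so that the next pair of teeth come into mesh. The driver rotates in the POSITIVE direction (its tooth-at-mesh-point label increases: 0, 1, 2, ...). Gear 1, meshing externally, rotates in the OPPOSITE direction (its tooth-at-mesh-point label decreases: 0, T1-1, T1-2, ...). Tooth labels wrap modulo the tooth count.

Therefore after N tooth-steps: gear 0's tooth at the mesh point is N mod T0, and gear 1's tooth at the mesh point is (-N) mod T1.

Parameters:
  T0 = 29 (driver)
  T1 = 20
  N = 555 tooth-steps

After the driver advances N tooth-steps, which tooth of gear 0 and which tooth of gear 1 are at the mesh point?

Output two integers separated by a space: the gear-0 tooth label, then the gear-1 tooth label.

Answer: 4 5

Derivation:
Gear 0 (driver, T0=29): tooth at mesh = N mod T0
  555 = 19 * 29 + 4, so 555 mod 29 = 4
  gear 0 tooth = 4
Gear 1 (driven, T1=20): tooth at mesh = (-N) mod T1
  555 = 27 * 20 + 15, so 555 mod 20 = 15
  (-555) mod 20 = (-15) mod 20 = 20 - 15 = 5
Mesh after 555 steps: gear-0 tooth 4 meets gear-1 tooth 5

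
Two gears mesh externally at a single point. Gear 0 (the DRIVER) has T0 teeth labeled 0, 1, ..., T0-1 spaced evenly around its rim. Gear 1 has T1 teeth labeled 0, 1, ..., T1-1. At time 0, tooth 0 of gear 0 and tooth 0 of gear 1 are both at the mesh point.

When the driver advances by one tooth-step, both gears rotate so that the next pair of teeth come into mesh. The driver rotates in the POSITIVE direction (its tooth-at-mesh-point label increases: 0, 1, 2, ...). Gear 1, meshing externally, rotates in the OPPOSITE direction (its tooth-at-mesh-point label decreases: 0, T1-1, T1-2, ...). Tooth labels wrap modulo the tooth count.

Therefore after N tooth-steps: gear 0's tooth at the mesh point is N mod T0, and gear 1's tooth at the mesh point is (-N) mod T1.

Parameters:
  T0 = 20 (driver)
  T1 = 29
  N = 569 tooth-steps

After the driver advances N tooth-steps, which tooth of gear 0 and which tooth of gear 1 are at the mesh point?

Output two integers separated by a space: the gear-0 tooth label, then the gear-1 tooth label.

Answer: 9 11

Derivation:
Gear 0 (driver, T0=20): tooth at mesh = N mod T0
  569 = 28 * 20 + 9, so 569 mod 20 = 9
  gear 0 tooth = 9
Gear 1 (driven, T1=29): tooth at mesh = (-N) mod T1
  569 = 19 * 29 + 18, so 569 mod 29 = 18
  (-569) mod 29 = (-18) mod 29 = 29 - 18 = 11
Mesh after 569 steps: gear-0 tooth 9 meets gear-1 tooth 11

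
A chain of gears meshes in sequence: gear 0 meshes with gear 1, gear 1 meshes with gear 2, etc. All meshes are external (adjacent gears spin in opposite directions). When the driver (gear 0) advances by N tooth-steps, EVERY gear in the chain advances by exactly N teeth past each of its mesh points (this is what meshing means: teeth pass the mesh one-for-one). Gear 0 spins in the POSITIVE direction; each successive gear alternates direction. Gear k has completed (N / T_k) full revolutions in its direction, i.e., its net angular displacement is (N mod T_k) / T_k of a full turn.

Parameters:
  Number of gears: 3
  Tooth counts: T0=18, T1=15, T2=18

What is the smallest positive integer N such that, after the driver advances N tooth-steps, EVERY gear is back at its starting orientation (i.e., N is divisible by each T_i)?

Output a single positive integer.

Answer: 90

Derivation:
Gear k returns to start when N is a multiple of T_k.
All gears at start simultaneously when N is a common multiple of [18, 15, 18]; the smallest such N is lcm(18, 15, 18).
Start: lcm = T0 = 18
Fold in T1=15: gcd(18, 15) = 3; lcm(18, 15) = 18 * 15 / 3 = 270 / 3 = 90
Fold in T2=18: gcd(90, 18) = 18; lcm(90, 18) = 90 * 18 / 18 = 1620 / 18 = 90
Full cycle length = 90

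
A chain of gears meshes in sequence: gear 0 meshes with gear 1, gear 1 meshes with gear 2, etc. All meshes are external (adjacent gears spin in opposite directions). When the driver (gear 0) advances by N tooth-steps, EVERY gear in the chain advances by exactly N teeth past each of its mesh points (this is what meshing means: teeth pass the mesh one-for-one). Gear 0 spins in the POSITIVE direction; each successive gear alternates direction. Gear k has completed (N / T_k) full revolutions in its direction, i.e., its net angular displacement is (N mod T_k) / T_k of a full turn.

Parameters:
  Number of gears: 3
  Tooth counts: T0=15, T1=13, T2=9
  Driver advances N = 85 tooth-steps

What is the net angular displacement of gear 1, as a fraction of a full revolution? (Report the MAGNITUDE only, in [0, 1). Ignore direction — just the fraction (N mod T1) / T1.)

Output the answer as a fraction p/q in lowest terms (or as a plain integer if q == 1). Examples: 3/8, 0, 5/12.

Answer: 7/13

Derivation:
Chain of 3 gears, tooth counts: [15, 13, 9]
  gear 0: T0=15, direction=positive, advance = 85 mod 15 = 10 teeth = 10/15 turn
  gear 1: T1=13, direction=negative, advance = 85 mod 13 = 7 teeth = 7/13 turn
  gear 2: T2=9, direction=positive, advance = 85 mod 9 = 4 teeth = 4/9 turn
Gear 1: 85 mod 13 = 7
Fraction = 7 / 13 = 7/13 (gcd(7,13)=1) = 7/13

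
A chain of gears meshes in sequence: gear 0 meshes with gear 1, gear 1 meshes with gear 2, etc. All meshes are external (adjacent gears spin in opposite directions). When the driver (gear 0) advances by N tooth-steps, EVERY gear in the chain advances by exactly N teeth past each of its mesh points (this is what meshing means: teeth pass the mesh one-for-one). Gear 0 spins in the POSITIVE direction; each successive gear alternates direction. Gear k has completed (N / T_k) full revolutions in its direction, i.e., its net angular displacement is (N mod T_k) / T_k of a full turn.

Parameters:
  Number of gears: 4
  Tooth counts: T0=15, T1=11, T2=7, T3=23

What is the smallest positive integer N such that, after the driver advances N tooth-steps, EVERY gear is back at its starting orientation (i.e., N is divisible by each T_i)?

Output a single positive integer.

Gear k returns to start when N is a multiple of T_k.
All gears at start simultaneously when N is a common multiple of [15, 11, 7, 23]; the smallest such N is lcm(15, 11, 7, 23).
Start: lcm = T0 = 15
Fold in T1=11: gcd(15, 11) = 1; lcm(15, 11) = 15 * 11 / 1 = 165 / 1 = 165
Fold in T2=7: gcd(165, 7) = 1; lcm(165, 7) = 165 * 7 / 1 = 1155 / 1 = 1155
Fold in T3=23: gcd(1155, 23) = 1; lcm(1155, 23) = 1155 * 23 / 1 = 26565 / 1 = 26565
Full cycle length = 26565

Answer: 26565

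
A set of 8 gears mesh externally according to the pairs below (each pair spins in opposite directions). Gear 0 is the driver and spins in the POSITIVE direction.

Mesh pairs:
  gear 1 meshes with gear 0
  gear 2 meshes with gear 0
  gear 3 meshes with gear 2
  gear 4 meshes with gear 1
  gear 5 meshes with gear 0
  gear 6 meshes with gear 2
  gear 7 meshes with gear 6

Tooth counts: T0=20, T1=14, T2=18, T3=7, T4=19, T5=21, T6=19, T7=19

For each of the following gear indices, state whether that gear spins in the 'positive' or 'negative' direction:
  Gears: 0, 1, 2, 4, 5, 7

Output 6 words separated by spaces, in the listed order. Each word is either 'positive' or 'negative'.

Gear 0 (driver): positive (depth 0)
  gear 1: meshes with gear 0 -> depth 1 -> negative (opposite of gear 0)
  gear 2: meshes with gear 0 -> depth 1 -> negative (opposite of gear 0)
  gear 3: meshes with gear 2 -> depth 2 -> positive (opposite of gear 2)
  gear 4: meshes with gear 1 -> depth 2 -> positive (opposite of gear 1)
  gear 5: meshes with gear 0 -> depth 1 -> negative (opposite of gear 0)
  gear 6: meshes with gear 2 -> depth 2 -> positive (opposite of gear 2)
  gear 7: meshes with gear 6 -> depth 3 -> negative (opposite of gear 6)
Queried indices 0, 1, 2, 4, 5, 7 -> positive, negative, negative, positive, negative, negative

Answer: positive negative negative positive negative negative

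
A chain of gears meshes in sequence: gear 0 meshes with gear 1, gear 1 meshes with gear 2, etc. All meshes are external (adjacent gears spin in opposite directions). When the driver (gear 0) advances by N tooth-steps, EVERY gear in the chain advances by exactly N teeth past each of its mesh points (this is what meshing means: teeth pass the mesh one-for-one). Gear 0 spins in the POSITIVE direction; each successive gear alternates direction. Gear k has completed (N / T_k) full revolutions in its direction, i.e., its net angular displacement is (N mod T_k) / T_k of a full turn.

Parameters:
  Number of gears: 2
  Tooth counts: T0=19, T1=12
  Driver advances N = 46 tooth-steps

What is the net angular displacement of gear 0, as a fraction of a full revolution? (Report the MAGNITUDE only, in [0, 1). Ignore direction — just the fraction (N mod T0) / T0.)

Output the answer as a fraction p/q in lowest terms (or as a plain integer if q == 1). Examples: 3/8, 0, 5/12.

Answer: 8/19

Derivation:
Chain of 2 gears, tooth counts: [19, 12]
  gear 0: T0=19, direction=positive, advance = 46 mod 19 = 8 teeth = 8/19 turn
  gear 1: T1=12, direction=negative, advance = 46 mod 12 = 10 teeth = 10/12 turn
Gear 0: 46 mod 19 = 8
Fraction = 8 / 19 = 8/19 (gcd(8,19)=1) = 8/19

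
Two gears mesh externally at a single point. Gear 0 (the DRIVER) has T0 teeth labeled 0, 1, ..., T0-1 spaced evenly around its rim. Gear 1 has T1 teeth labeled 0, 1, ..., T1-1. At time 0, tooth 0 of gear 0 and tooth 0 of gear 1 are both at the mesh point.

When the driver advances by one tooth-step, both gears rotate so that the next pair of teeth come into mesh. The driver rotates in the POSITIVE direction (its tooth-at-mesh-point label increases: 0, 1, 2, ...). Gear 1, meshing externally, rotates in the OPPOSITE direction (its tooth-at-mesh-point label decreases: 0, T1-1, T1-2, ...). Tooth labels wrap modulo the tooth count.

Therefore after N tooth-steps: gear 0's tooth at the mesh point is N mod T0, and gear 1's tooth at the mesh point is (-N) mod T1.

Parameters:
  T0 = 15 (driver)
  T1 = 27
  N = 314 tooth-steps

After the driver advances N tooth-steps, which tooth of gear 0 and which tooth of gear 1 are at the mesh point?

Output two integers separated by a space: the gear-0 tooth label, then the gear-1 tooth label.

Answer: 14 10

Derivation:
Gear 0 (driver, T0=15): tooth at mesh = N mod T0
  314 = 20 * 15 + 14, so 314 mod 15 = 14
  gear 0 tooth = 14
Gear 1 (driven, T1=27): tooth at mesh = (-N) mod T1
  314 = 11 * 27 + 17, so 314 mod 27 = 17
  (-314) mod 27 = (-17) mod 27 = 27 - 17 = 10
Mesh after 314 steps: gear-0 tooth 14 meets gear-1 tooth 10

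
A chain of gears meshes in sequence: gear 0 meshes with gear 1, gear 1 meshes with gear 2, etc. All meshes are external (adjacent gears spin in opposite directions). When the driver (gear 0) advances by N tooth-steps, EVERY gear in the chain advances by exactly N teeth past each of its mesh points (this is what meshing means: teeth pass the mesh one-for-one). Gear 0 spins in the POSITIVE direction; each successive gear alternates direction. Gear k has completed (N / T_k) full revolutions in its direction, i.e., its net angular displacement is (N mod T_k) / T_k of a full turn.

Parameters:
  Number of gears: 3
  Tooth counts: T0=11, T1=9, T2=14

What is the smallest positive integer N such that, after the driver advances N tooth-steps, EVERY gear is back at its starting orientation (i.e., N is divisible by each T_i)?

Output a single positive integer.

Gear k returns to start when N is a multiple of T_k.
All gears at start simultaneously when N is a common multiple of [11, 9, 14]; the smallest such N is lcm(11, 9, 14).
Start: lcm = T0 = 11
Fold in T1=9: gcd(11, 9) = 1; lcm(11, 9) = 11 * 9 / 1 = 99 / 1 = 99
Fold in T2=14: gcd(99, 14) = 1; lcm(99, 14) = 99 * 14 / 1 = 1386 / 1 = 1386
Full cycle length = 1386

Answer: 1386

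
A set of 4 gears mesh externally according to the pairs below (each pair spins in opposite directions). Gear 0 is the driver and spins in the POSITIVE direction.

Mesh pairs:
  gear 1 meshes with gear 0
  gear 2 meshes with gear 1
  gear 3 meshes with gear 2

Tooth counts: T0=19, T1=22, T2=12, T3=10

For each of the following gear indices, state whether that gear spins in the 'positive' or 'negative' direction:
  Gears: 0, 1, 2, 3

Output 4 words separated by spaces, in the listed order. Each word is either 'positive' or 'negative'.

Gear 0 (driver): positive (depth 0)
  gear 1: meshes with gear 0 -> depth 1 -> negative (opposite of gear 0)
  gear 2: meshes with gear 1 -> depth 2 -> positive (opposite of gear 1)
  gear 3: meshes with gear 2 -> depth 3 -> negative (opposite of gear 2)
Queried indices 0, 1, 2, 3 -> positive, negative, positive, negative

Answer: positive negative positive negative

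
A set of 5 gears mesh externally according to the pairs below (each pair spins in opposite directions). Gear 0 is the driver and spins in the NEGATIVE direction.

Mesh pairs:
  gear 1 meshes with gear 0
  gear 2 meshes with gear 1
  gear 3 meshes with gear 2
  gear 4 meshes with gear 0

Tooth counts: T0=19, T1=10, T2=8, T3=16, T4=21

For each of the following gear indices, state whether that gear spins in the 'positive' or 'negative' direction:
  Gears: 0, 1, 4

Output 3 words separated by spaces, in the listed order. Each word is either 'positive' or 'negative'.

Answer: negative positive positive

Derivation:
Gear 0 (driver): negative (depth 0)
  gear 1: meshes with gear 0 -> depth 1 -> positive (opposite of gear 0)
  gear 2: meshes with gear 1 -> depth 2 -> negative (opposite of gear 1)
  gear 3: meshes with gear 2 -> depth 3 -> positive (opposite of gear 2)
  gear 4: meshes with gear 0 -> depth 1 -> positive (opposite of gear 0)
Queried indices 0, 1, 4 -> negative, positive, positive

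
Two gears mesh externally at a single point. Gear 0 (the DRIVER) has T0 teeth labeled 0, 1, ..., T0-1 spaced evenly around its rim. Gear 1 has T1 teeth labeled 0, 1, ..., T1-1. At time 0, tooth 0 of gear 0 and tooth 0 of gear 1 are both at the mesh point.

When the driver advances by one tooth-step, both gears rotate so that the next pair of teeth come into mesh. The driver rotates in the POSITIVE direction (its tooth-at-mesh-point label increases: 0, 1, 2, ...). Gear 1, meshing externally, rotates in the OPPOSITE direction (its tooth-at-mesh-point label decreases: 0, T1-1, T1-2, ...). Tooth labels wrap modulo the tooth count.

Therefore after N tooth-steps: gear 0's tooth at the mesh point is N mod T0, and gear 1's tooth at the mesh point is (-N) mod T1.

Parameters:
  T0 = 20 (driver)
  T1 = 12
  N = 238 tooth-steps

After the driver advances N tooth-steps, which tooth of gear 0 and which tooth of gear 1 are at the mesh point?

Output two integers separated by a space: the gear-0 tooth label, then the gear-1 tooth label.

Answer: 18 2

Derivation:
Gear 0 (driver, T0=20): tooth at mesh = N mod T0
  238 = 11 * 20 + 18, so 238 mod 20 = 18
  gear 0 tooth = 18
Gear 1 (driven, T1=12): tooth at mesh = (-N) mod T1
  238 = 19 * 12 + 10, so 238 mod 12 = 10
  (-238) mod 12 = (-10) mod 12 = 12 - 10 = 2
Mesh after 238 steps: gear-0 tooth 18 meets gear-1 tooth 2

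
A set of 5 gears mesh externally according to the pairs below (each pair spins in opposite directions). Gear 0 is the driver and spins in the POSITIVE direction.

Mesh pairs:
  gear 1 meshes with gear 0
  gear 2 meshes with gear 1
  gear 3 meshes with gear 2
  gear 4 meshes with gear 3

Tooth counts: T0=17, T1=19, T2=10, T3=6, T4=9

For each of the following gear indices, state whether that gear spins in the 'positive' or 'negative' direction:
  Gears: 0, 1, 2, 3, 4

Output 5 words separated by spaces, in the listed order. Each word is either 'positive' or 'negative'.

Answer: positive negative positive negative positive

Derivation:
Gear 0 (driver): positive (depth 0)
  gear 1: meshes with gear 0 -> depth 1 -> negative (opposite of gear 0)
  gear 2: meshes with gear 1 -> depth 2 -> positive (opposite of gear 1)
  gear 3: meshes with gear 2 -> depth 3 -> negative (opposite of gear 2)
  gear 4: meshes with gear 3 -> depth 4 -> positive (opposite of gear 3)
Queried indices 0, 1, 2, 3, 4 -> positive, negative, positive, negative, positive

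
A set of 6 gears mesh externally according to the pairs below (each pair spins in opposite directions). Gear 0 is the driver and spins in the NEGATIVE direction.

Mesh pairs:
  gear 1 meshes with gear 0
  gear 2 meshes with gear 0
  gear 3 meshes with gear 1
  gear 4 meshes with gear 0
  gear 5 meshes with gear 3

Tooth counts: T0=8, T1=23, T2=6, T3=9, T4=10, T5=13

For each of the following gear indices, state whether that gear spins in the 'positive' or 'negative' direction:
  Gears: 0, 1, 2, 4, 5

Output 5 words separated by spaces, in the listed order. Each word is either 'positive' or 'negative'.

Answer: negative positive positive positive positive

Derivation:
Gear 0 (driver): negative (depth 0)
  gear 1: meshes with gear 0 -> depth 1 -> positive (opposite of gear 0)
  gear 2: meshes with gear 0 -> depth 1 -> positive (opposite of gear 0)
  gear 3: meshes with gear 1 -> depth 2 -> negative (opposite of gear 1)
  gear 4: meshes with gear 0 -> depth 1 -> positive (opposite of gear 0)
  gear 5: meshes with gear 3 -> depth 3 -> positive (opposite of gear 3)
Queried indices 0, 1, 2, 4, 5 -> negative, positive, positive, positive, positive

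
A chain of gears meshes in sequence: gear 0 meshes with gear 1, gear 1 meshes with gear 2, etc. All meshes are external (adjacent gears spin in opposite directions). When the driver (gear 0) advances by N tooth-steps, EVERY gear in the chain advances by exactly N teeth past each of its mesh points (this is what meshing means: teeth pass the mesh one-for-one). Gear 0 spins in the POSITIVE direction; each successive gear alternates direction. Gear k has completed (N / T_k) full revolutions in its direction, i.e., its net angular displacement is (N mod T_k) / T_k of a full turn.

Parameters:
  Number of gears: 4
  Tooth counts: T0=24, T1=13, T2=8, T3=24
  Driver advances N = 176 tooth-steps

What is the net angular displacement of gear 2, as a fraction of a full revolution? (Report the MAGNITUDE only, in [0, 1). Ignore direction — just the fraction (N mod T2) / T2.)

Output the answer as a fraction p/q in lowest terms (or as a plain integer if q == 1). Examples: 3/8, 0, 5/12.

Answer: 0

Derivation:
Chain of 4 gears, tooth counts: [24, 13, 8, 24]
  gear 0: T0=24, direction=positive, advance = 176 mod 24 = 8 teeth = 8/24 turn
  gear 1: T1=13, direction=negative, advance = 176 mod 13 = 7 teeth = 7/13 turn
  gear 2: T2=8, direction=positive, advance = 176 mod 8 = 0 teeth = 0/8 turn
  gear 3: T3=24, direction=negative, advance = 176 mod 24 = 8 teeth = 8/24 turn
Gear 2: 176 mod 8 = 0
Fraction = 0 / 8 = 0/1 (gcd(0,8)=8) = 0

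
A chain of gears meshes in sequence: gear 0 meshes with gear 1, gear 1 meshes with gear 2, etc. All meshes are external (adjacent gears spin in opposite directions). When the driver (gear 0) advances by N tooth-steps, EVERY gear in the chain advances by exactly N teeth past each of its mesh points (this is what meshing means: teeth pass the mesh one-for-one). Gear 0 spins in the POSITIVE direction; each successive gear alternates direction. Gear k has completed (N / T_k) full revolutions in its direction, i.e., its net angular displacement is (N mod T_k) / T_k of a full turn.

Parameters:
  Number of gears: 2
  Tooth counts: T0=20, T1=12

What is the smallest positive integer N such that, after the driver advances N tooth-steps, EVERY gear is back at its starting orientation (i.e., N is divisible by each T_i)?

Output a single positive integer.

Answer: 60

Derivation:
Gear k returns to start when N is a multiple of T_k.
All gears at start simultaneously when N is a common multiple of [20, 12]; the smallest such N is lcm(20, 12).
Start: lcm = T0 = 20
Fold in T1=12: gcd(20, 12) = 4; lcm(20, 12) = 20 * 12 / 4 = 240 / 4 = 60
Full cycle length = 60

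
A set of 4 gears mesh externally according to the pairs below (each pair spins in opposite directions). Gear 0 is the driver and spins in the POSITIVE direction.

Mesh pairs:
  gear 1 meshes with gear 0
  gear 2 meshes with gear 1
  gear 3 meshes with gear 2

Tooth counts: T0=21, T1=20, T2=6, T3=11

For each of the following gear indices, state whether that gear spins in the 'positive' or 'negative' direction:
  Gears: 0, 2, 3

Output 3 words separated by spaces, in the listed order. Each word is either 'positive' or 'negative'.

Gear 0 (driver): positive (depth 0)
  gear 1: meshes with gear 0 -> depth 1 -> negative (opposite of gear 0)
  gear 2: meshes with gear 1 -> depth 2 -> positive (opposite of gear 1)
  gear 3: meshes with gear 2 -> depth 3 -> negative (opposite of gear 2)
Queried indices 0, 2, 3 -> positive, positive, negative

Answer: positive positive negative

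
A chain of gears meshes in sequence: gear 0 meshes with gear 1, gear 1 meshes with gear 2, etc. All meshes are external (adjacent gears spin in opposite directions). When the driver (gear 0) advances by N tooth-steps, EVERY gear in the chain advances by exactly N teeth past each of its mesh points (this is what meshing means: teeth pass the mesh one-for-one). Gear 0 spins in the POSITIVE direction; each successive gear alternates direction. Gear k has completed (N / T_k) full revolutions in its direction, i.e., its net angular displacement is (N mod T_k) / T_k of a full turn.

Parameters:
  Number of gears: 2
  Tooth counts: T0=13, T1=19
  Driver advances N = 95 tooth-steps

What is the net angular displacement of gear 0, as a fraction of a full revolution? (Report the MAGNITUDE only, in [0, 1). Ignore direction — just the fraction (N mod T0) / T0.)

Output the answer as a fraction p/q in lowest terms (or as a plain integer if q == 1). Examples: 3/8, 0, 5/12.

Answer: 4/13

Derivation:
Chain of 2 gears, tooth counts: [13, 19]
  gear 0: T0=13, direction=positive, advance = 95 mod 13 = 4 teeth = 4/13 turn
  gear 1: T1=19, direction=negative, advance = 95 mod 19 = 0 teeth = 0/19 turn
Gear 0: 95 mod 13 = 4
Fraction = 4 / 13 = 4/13 (gcd(4,13)=1) = 4/13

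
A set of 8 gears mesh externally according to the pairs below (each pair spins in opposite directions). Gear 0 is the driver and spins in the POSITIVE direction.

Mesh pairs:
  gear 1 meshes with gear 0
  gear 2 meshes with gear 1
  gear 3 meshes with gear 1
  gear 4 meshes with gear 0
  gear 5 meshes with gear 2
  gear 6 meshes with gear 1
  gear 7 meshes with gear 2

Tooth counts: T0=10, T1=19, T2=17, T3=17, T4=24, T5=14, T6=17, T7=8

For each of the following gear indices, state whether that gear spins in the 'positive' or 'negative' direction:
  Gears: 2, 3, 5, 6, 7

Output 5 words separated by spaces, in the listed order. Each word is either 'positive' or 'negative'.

Gear 0 (driver): positive (depth 0)
  gear 1: meshes with gear 0 -> depth 1 -> negative (opposite of gear 0)
  gear 2: meshes with gear 1 -> depth 2 -> positive (opposite of gear 1)
  gear 3: meshes with gear 1 -> depth 2 -> positive (opposite of gear 1)
  gear 4: meshes with gear 0 -> depth 1 -> negative (opposite of gear 0)
  gear 5: meshes with gear 2 -> depth 3 -> negative (opposite of gear 2)
  gear 6: meshes with gear 1 -> depth 2 -> positive (opposite of gear 1)
  gear 7: meshes with gear 2 -> depth 3 -> negative (opposite of gear 2)
Queried indices 2, 3, 5, 6, 7 -> positive, positive, negative, positive, negative

Answer: positive positive negative positive negative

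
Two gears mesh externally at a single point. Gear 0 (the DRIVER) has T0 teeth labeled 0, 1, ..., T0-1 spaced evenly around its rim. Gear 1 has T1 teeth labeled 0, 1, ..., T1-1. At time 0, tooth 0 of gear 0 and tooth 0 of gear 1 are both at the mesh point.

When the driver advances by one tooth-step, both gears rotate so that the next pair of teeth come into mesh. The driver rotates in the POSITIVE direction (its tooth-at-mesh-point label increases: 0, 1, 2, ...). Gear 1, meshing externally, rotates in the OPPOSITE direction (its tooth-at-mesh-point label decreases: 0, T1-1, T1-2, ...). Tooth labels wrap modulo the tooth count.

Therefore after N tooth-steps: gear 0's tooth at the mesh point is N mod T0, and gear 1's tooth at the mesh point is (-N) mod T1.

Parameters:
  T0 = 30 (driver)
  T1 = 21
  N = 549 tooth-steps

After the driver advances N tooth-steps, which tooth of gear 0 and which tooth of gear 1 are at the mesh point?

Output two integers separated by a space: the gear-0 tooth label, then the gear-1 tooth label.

Answer: 9 18

Derivation:
Gear 0 (driver, T0=30): tooth at mesh = N mod T0
  549 = 18 * 30 + 9, so 549 mod 30 = 9
  gear 0 tooth = 9
Gear 1 (driven, T1=21): tooth at mesh = (-N) mod T1
  549 = 26 * 21 + 3, so 549 mod 21 = 3
  (-549) mod 21 = (-3) mod 21 = 21 - 3 = 18
Mesh after 549 steps: gear-0 tooth 9 meets gear-1 tooth 18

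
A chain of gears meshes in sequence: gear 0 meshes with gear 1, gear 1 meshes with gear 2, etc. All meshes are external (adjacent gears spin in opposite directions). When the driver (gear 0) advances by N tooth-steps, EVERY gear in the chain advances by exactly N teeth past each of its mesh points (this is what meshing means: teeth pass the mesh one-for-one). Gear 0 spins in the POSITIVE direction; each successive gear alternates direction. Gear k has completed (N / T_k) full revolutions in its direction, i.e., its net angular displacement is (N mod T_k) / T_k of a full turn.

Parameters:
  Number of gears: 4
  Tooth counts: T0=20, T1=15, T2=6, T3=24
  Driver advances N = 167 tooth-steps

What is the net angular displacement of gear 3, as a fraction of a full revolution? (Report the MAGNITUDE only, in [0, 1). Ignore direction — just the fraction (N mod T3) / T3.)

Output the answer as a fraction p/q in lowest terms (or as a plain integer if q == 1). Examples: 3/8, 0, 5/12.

Chain of 4 gears, tooth counts: [20, 15, 6, 24]
  gear 0: T0=20, direction=positive, advance = 167 mod 20 = 7 teeth = 7/20 turn
  gear 1: T1=15, direction=negative, advance = 167 mod 15 = 2 teeth = 2/15 turn
  gear 2: T2=6, direction=positive, advance = 167 mod 6 = 5 teeth = 5/6 turn
  gear 3: T3=24, direction=negative, advance = 167 mod 24 = 23 teeth = 23/24 turn
Gear 3: 167 mod 24 = 23
Fraction = 23 / 24 = 23/24 (gcd(23,24)=1) = 23/24

Answer: 23/24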